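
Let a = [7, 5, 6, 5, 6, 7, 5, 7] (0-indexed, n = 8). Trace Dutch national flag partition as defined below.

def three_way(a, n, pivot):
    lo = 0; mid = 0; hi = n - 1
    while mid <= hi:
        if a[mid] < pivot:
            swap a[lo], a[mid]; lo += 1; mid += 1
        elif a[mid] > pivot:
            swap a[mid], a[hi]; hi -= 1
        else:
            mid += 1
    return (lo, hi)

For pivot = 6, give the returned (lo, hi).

(3, 4)

pivot = 6; lo=0, mid=0, hi=7
a[mid]=7>6: swap a[0],a[7]; hi=6 → [7, 5, 6, 5, 6, 7, 5, 7]
a[mid]=7>6: swap a[0],a[6]; hi=5 → [5, 5, 6, 5, 6, 7, 7, 7]
a[mid]=5<6: swap a[0],a[0]; lo=1,mid=1 → [5, 5, 6, 5, 6, 7, 7, 7]
a[mid]=5<6: swap a[1],a[1]; lo=2,mid=2 → [5, 5, 6, 5, 6, 7, 7, 7]
a[mid]=6=6: mid=3
a[mid]=5<6: swap a[2],a[3]; lo=3,mid=4 → [5, 5, 5, 6, 6, 7, 7, 7]
a[mid]=6=6: mid=5
a[mid]=7>6: swap a[5],a[5]; hi=4 → [5, 5, 5, 6, 6, 7, 7, 7]
end: lo=3, hi=4; a = [5, 5, 5, 6, 6, 7, 7, 7]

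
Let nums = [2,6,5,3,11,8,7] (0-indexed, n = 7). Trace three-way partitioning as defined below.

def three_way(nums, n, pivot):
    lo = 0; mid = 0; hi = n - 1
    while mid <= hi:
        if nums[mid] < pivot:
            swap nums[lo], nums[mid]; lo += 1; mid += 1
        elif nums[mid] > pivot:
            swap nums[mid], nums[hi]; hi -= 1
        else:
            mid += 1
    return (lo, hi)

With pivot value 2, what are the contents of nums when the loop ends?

[2,5,3,11,8,7,6]

pivot = 2; lo=0, mid=0, hi=6
nums[mid]=2=2: mid=1
nums[mid]=6>2: swap nums[1],nums[6]; hi=5 → [2,7,5,3,11,8,6]
nums[mid]=7>2: swap nums[1],nums[5]; hi=4 → [2,8,5,3,11,7,6]
nums[mid]=8>2: swap nums[1],nums[4]; hi=3 → [2,11,5,3,8,7,6]
nums[mid]=11>2: swap nums[1],nums[3]; hi=2 → [2,3,5,11,8,7,6]
nums[mid]=3>2: swap nums[1],nums[2]; hi=1 → [2,5,3,11,8,7,6]
nums[mid]=5>2: swap nums[1],nums[1]; hi=0 → [2,5,3,11,8,7,6]
end: lo=0, hi=0; nums = [2,5,3,11,8,7,6]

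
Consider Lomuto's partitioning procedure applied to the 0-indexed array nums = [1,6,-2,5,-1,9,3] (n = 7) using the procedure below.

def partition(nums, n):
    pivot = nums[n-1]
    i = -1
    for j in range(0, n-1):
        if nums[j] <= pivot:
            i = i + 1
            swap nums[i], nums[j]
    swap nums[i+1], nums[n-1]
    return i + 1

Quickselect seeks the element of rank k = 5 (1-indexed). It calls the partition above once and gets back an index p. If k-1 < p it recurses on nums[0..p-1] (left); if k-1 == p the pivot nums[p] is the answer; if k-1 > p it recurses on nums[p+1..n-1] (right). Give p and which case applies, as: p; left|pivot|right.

3; right

pivot=3, i=-1
j=0: 1≤3, i=0, swap(0,0) ⇒ [1,6,-2,5,-1,9,3]
j=1: 6>3, skip
j=2: -2≤3, i=1, swap(1,2) ⇒ [1,-2,6,5,-1,9,3]
j=3: 5>3, skip
j=4: -1≤3, i=2, swap(2,4) ⇒ [1,-2,-1,5,6,9,3]
j=5: 9>3, skip
swap(3,6) ⇒ [1,-2,-1,3,6,9,5]; return 3
p = 3; k-1 = 4 > 3 ⇒ right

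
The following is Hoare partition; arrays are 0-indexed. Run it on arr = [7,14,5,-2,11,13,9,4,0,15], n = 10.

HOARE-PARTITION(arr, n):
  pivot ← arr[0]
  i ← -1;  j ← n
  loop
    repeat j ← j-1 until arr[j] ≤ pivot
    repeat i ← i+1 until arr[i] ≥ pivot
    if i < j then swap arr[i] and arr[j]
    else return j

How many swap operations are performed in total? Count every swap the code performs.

pivot = arr[0] = 7; i = -1, j = 10
j→8 (arr[8]=0≤7), i→0 (arr[0]=7≥7); i<j, swap → [0,14,5,-2,11,13,9,4,7,15]
j→7 (arr[7]=4≤7), i→1 (arr[1]=14≥7); i<j, swap → [0,4,5,-2,11,13,9,14,7,15]
j→3, i→4; i≥j, return j=3. arr = [0,4,5,-2,11,13,9,14,7,15]

2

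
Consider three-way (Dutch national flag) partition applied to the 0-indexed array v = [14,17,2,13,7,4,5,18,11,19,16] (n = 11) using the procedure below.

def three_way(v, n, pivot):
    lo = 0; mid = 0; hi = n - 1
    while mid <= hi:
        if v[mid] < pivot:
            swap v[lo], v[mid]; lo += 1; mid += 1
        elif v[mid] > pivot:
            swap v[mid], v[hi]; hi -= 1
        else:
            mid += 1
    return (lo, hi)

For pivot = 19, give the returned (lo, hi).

(10, 10)

lo=0 mid=0 hi=10
14<19: swap(0,0), lo=1 mid=1 ⇒ [14,17,2,13,7,4,5,18,11,19,16]
17<19: swap(1,1), lo=2 mid=2 ⇒ [14,17,2,13,7,4,5,18,11,19,16]
2<19: swap(2,2), lo=3 mid=3 ⇒ [14,17,2,13,7,4,5,18,11,19,16]
13<19: swap(3,3), lo=4 mid=4 ⇒ [14,17,2,13,7,4,5,18,11,19,16]
7<19: swap(4,4), lo=5 mid=5 ⇒ [14,17,2,13,7,4,5,18,11,19,16]
4<19: swap(5,5), lo=6 mid=6 ⇒ [14,17,2,13,7,4,5,18,11,19,16]
5<19: swap(6,6), lo=7 mid=7 ⇒ [14,17,2,13,7,4,5,18,11,19,16]
18<19: swap(7,7), lo=8 mid=8 ⇒ [14,17,2,13,7,4,5,18,11,19,16]
11<19: swap(8,8), lo=9 mid=9 ⇒ [14,17,2,13,7,4,5,18,11,19,16]
19=19: mid=10
16<19: swap(9,10), lo=10 mid=11 ⇒ [14,17,2,13,7,4,5,18,11,16,19]
done. lo=10 hi=10; v=[14,17,2,13,7,4,5,18,11,16,19]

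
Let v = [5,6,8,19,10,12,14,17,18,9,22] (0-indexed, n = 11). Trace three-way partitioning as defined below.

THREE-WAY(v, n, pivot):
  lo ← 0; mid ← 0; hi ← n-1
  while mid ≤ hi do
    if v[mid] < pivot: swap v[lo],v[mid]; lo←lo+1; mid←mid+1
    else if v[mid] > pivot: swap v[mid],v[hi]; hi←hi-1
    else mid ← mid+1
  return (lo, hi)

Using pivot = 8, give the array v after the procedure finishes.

[5,6,8,10,12,14,17,18,9,22,19]

pivot = 8; lo=0, mid=0, hi=10
v[mid]=5<8: swap v[0],v[0]; lo=1,mid=1 → [5,6,8,19,10,12,14,17,18,9,22]
v[mid]=6<8: swap v[1],v[1]; lo=2,mid=2 → [5,6,8,19,10,12,14,17,18,9,22]
v[mid]=8=8: mid=3
v[mid]=19>8: swap v[3],v[10]; hi=9 → [5,6,8,22,10,12,14,17,18,9,19]
v[mid]=22>8: swap v[3],v[9]; hi=8 → [5,6,8,9,10,12,14,17,18,22,19]
v[mid]=9>8: swap v[3],v[8]; hi=7 → [5,6,8,18,10,12,14,17,9,22,19]
v[mid]=18>8: swap v[3],v[7]; hi=6 → [5,6,8,17,10,12,14,18,9,22,19]
v[mid]=17>8: swap v[3],v[6]; hi=5 → [5,6,8,14,10,12,17,18,9,22,19]
v[mid]=14>8: swap v[3],v[5]; hi=4 → [5,6,8,12,10,14,17,18,9,22,19]
v[mid]=12>8: swap v[3],v[4]; hi=3 → [5,6,8,10,12,14,17,18,9,22,19]
v[mid]=10>8: swap v[3],v[3]; hi=2 → [5,6,8,10,12,14,17,18,9,22,19]
end: lo=2, hi=2; v = [5,6,8,10,12,14,17,18,9,22,19]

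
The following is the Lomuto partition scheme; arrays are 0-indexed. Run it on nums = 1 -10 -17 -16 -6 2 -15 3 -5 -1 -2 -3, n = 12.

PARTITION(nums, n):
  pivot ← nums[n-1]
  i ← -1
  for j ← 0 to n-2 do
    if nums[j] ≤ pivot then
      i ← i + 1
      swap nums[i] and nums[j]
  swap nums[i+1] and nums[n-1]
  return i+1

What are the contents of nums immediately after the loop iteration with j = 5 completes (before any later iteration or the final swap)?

pivot=-3, i=-1
j=0: 1>-3, skip
j=1: -10≤-3, i=0, swap(0,1) ⇒ -10 1 -17 -16 -6 2 -15 3 -5 -1 -2 -3
j=2: -17≤-3, i=1, swap(1,2) ⇒ -10 -17 1 -16 -6 2 -15 3 -5 -1 -2 -3
j=3: -16≤-3, i=2, swap(2,3) ⇒ -10 -17 -16 1 -6 2 -15 3 -5 -1 -2 -3
j=4: -6≤-3, i=3, swap(3,4) ⇒ -10 -17 -16 -6 1 2 -15 3 -5 -1 -2 -3
j=5: 2>-3, skip
(after j=5) nums = -10 -17 -16 -6 1 2 -15 3 -5 -1 -2 -3

-10 -17 -16 -6 1 2 -15 3 -5 -1 -2 -3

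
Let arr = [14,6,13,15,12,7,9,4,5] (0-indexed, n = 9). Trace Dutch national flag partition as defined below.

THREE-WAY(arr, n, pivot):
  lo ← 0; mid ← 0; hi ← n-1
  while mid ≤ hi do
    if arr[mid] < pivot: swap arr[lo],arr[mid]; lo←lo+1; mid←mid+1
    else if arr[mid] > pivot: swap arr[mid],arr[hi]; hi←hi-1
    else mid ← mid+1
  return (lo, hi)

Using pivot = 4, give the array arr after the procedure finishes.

[4,13,15,12,7,9,6,5,14]

lo=0 mid=0 hi=8
14>4: swap(0,8), hi=7 ⇒ [5,6,13,15,12,7,9,4,14]
5>4: swap(0,7), hi=6 ⇒ [4,6,13,15,12,7,9,5,14]
4=4: mid=1
6>4: swap(1,6), hi=5 ⇒ [4,9,13,15,12,7,6,5,14]
9>4: swap(1,5), hi=4 ⇒ [4,7,13,15,12,9,6,5,14]
7>4: swap(1,4), hi=3 ⇒ [4,12,13,15,7,9,6,5,14]
12>4: swap(1,3), hi=2 ⇒ [4,15,13,12,7,9,6,5,14]
15>4: swap(1,2), hi=1 ⇒ [4,13,15,12,7,9,6,5,14]
13>4: swap(1,1), hi=0 ⇒ [4,13,15,12,7,9,6,5,14]
done. lo=0 hi=0; arr=[4,13,15,12,7,9,6,5,14]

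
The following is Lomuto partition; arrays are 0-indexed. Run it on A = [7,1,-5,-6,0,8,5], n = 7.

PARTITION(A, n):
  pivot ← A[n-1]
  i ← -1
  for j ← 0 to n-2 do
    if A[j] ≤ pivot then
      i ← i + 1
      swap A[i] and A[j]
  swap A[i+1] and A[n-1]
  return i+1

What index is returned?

4

pivot = A[6] = 5; i = -1
j=0: A[0]=7 > 5 → no swap
j=1: A[1]=1 ≤ 5 → i=0, swap A[0],A[1] → [1,7,-5,-6,0,8,5]
j=2: A[2]=-5 ≤ 5 → i=1, swap A[1],A[2] → [1,-5,7,-6,0,8,5]
j=3: A[3]=-6 ≤ 5 → i=2, swap A[2],A[3] → [1,-5,-6,7,0,8,5]
j=4: A[4]=0 ≤ 5 → i=3, swap A[3],A[4] → [1,-5,-6,0,7,8,5]
j=5: A[5]=8 > 5 → no swap
final swap A[4],A[6] → [1,-5,-6,0,5,8,7]; return 4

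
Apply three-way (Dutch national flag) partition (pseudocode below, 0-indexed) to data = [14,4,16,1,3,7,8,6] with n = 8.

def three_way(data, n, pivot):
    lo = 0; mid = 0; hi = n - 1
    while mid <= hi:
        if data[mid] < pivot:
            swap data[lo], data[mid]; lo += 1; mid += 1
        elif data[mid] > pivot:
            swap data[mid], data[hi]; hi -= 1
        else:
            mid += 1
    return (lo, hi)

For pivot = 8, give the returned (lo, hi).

lo=0 mid=0 hi=7
14>8: swap(0,7), hi=6 ⇒ [6,4,16,1,3,7,8,14]
6<8: swap(0,0), lo=1 mid=1 ⇒ [6,4,16,1,3,7,8,14]
4<8: swap(1,1), lo=2 mid=2 ⇒ [6,4,16,1,3,7,8,14]
16>8: swap(2,6), hi=5 ⇒ [6,4,8,1,3,7,16,14]
8=8: mid=3
1<8: swap(2,3), lo=3 mid=4 ⇒ [6,4,1,8,3,7,16,14]
3<8: swap(3,4), lo=4 mid=5 ⇒ [6,4,1,3,8,7,16,14]
7<8: swap(4,5), lo=5 mid=6 ⇒ [6,4,1,3,7,8,16,14]
done. lo=5 hi=5; data=[6,4,1,3,7,8,16,14]

(5, 5)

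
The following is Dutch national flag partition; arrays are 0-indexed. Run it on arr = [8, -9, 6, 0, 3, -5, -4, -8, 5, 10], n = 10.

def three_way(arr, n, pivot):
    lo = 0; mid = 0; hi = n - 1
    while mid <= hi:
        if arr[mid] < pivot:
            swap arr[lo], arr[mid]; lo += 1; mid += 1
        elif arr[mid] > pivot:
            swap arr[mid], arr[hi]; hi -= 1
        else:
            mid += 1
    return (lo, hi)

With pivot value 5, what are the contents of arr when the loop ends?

[-9, -8, 0, 3, -5, -4, 5, 6, 10, 8]

lo=0 mid=0 hi=9
8>5: swap(0,9), hi=8 ⇒ [10, -9, 6, 0, 3, -5, -4, -8, 5, 8]
10>5: swap(0,8), hi=7 ⇒ [5, -9, 6, 0, 3, -5, -4, -8, 10, 8]
5=5: mid=1
-9<5: swap(0,1), lo=1 mid=2 ⇒ [-9, 5, 6, 0, 3, -5, -4, -8, 10, 8]
6>5: swap(2,7), hi=6 ⇒ [-9, 5, -8, 0, 3, -5, -4, 6, 10, 8]
-8<5: swap(1,2), lo=2 mid=3 ⇒ [-9, -8, 5, 0, 3, -5, -4, 6, 10, 8]
0<5: swap(2,3), lo=3 mid=4 ⇒ [-9, -8, 0, 5, 3, -5, -4, 6, 10, 8]
3<5: swap(3,4), lo=4 mid=5 ⇒ [-9, -8, 0, 3, 5, -5, -4, 6, 10, 8]
-5<5: swap(4,5), lo=5 mid=6 ⇒ [-9, -8, 0, 3, -5, 5, -4, 6, 10, 8]
-4<5: swap(5,6), lo=6 mid=7 ⇒ [-9, -8, 0, 3, -5, -4, 5, 6, 10, 8]
done. lo=6 hi=6; arr=[-9, -8, 0, 3, -5, -4, 5, 6, 10, 8]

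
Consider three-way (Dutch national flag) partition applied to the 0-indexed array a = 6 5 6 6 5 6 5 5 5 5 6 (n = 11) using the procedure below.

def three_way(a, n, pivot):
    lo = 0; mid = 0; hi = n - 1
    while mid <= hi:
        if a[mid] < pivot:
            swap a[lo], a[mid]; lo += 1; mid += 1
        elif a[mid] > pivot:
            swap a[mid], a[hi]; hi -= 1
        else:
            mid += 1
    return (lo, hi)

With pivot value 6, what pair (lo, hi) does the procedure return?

(6, 10)

pivot = 6; lo=0, mid=0, hi=10
a[mid]=6=6: mid=1
a[mid]=5<6: swap a[0],a[1]; lo=1,mid=2 → 5 6 6 6 5 6 5 5 5 5 6
a[mid]=6=6: mid=3
a[mid]=6=6: mid=4
a[mid]=5<6: swap a[1],a[4]; lo=2,mid=5 → 5 5 6 6 6 6 5 5 5 5 6
a[mid]=6=6: mid=6
a[mid]=5<6: swap a[2],a[6]; lo=3,mid=7 → 5 5 5 6 6 6 6 5 5 5 6
a[mid]=5<6: swap a[3],a[7]; lo=4,mid=8 → 5 5 5 5 6 6 6 6 5 5 6
a[mid]=5<6: swap a[4],a[8]; lo=5,mid=9 → 5 5 5 5 5 6 6 6 6 5 6
a[mid]=5<6: swap a[5],a[9]; lo=6,mid=10 → 5 5 5 5 5 5 6 6 6 6 6
a[mid]=6=6: mid=11
end: lo=6, hi=10; a = 5 5 5 5 5 5 6 6 6 6 6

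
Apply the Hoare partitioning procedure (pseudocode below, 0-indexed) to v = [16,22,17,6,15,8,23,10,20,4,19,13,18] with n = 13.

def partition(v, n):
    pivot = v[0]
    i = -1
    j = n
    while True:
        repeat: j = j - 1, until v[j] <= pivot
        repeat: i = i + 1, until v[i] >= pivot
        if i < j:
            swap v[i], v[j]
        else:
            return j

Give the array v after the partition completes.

pivot = v[0] = 16; i = -1, j = 13
j→11 (v[11]=13≤16), i→0 (v[0]=16≥16); i<j, swap → [13,22,17,6,15,8,23,10,20,4,19,16,18]
j→9 (v[9]=4≤16), i→1 (v[1]=22≥16); i<j, swap → [13,4,17,6,15,8,23,10,20,22,19,16,18]
j→7 (v[7]=10≤16), i→2 (v[2]=17≥16); i<j, swap → [13,4,10,6,15,8,23,17,20,22,19,16,18]
j→5, i→6; i≥j, return j=5. v = [13,4,10,6,15,8,23,17,20,22,19,16,18]

[13,4,10,6,15,8,23,17,20,22,19,16,18]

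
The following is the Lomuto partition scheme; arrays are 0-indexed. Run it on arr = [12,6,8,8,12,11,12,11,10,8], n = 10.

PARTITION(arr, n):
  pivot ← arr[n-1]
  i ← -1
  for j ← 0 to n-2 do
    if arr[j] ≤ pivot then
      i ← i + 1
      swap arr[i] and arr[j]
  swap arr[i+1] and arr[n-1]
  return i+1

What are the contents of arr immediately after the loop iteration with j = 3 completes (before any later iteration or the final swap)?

pivot=8, i=-1
j=0: 12>8, skip
j=1: 6≤8, i=0, swap(0,1) ⇒ [6,12,8,8,12,11,12,11,10,8]
j=2: 8≤8, i=1, swap(1,2) ⇒ [6,8,12,8,12,11,12,11,10,8]
j=3: 8≤8, i=2, swap(2,3) ⇒ [6,8,8,12,12,11,12,11,10,8]
(after j=3) arr = [6,8,8,12,12,11,12,11,10,8]

[6,8,8,12,12,11,12,11,10,8]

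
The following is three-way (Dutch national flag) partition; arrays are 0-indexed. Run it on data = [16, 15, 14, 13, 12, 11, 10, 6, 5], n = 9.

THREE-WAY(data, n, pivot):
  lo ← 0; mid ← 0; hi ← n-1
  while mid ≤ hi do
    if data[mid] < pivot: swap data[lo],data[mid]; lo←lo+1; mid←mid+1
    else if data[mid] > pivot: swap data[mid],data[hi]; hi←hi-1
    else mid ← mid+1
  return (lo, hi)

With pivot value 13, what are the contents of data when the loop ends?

pivot = 13; lo=0, mid=0, hi=8
data[mid]=16>13: swap data[0],data[8]; hi=7 → [5, 15, 14, 13, 12, 11, 10, 6, 16]
data[mid]=5<13: swap data[0],data[0]; lo=1,mid=1 → [5, 15, 14, 13, 12, 11, 10, 6, 16]
data[mid]=15>13: swap data[1],data[7]; hi=6 → [5, 6, 14, 13, 12, 11, 10, 15, 16]
data[mid]=6<13: swap data[1],data[1]; lo=2,mid=2 → [5, 6, 14, 13, 12, 11, 10, 15, 16]
data[mid]=14>13: swap data[2],data[6]; hi=5 → [5, 6, 10, 13, 12, 11, 14, 15, 16]
data[mid]=10<13: swap data[2],data[2]; lo=3,mid=3 → [5, 6, 10, 13, 12, 11, 14, 15, 16]
data[mid]=13=13: mid=4
data[mid]=12<13: swap data[3],data[4]; lo=4,mid=5 → [5, 6, 10, 12, 13, 11, 14, 15, 16]
data[mid]=11<13: swap data[4],data[5]; lo=5,mid=6 → [5, 6, 10, 12, 11, 13, 14, 15, 16]
end: lo=5, hi=5; data = [5, 6, 10, 12, 11, 13, 14, 15, 16]

[5, 6, 10, 12, 11, 13, 14, 15, 16]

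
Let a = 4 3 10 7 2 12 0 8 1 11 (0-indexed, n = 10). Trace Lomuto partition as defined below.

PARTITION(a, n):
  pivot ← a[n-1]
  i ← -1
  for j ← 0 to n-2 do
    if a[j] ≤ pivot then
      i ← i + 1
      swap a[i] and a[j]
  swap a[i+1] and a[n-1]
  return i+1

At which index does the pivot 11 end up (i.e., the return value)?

8

pivot=11, i=-1
j=0: 4≤11, i=0, swap(0,0) ⇒ 4 3 10 7 2 12 0 8 1 11
j=1: 3≤11, i=1, swap(1,1) ⇒ 4 3 10 7 2 12 0 8 1 11
j=2: 10≤11, i=2, swap(2,2) ⇒ 4 3 10 7 2 12 0 8 1 11
j=3: 7≤11, i=3, swap(3,3) ⇒ 4 3 10 7 2 12 0 8 1 11
j=4: 2≤11, i=4, swap(4,4) ⇒ 4 3 10 7 2 12 0 8 1 11
j=5: 12>11, skip
j=6: 0≤11, i=5, swap(5,6) ⇒ 4 3 10 7 2 0 12 8 1 11
j=7: 8≤11, i=6, swap(6,7) ⇒ 4 3 10 7 2 0 8 12 1 11
j=8: 1≤11, i=7, swap(7,8) ⇒ 4 3 10 7 2 0 8 1 12 11
swap(8,9) ⇒ 4 3 10 7 2 0 8 1 11 12; return 8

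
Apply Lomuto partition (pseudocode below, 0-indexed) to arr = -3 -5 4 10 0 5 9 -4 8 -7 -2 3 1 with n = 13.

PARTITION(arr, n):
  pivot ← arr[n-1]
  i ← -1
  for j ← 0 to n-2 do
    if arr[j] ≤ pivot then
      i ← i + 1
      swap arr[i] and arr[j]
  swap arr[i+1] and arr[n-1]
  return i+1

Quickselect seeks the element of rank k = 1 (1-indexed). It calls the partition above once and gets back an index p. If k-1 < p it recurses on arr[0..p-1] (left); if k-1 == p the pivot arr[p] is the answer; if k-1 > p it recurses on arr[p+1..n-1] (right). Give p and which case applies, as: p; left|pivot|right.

6; left

pivot=1, i=-1
j=0: -3≤1, i=0, swap(0,0) ⇒ -3 -5 4 10 0 5 9 -4 8 -7 -2 3 1
j=1: -5≤1, i=1, swap(1,1) ⇒ -3 -5 4 10 0 5 9 -4 8 -7 -2 3 1
j=2: 4>1, skip
j=3: 10>1, skip
j=4: 0≤1, i=2, swap(2,4) ⇒ -3 -5 0 10 4 5 9 -4 8 -7 -2 3 1
j=5: 5>1, skip
j=6: 9>1, skip
j=7: -4≤1, i=3, swap(3,7) ⇒ -3 -5 0 -4 4 5 9 10 8 -7 -2 3 1
j=8: 8>1, skip
j=9: -7≤1, i=4, swap(4,9) ⇒ -3 -5 0 -4 -7 5 9 10 8 4 -2 3 1
j=10: -2≤1, i=5, swap(5,10) ⇒ -3 -5 0 -4 -7 -2 9 10 8 4 5 3 1
j=11: 3>1, skip
swap(6,12) ⇒ -3 -5 0 -4 -7 -2 1 10 8 4 5 3 9; return 6
p = 6; k-1 = 0 < 6 ⇒ left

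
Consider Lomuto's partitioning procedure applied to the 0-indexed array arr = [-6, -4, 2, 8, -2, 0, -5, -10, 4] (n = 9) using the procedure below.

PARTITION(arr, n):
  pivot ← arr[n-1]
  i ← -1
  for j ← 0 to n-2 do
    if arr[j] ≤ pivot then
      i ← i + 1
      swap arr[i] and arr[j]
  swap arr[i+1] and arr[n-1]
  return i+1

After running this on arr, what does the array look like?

pivot=4, i=-1
j=0: -6≤4, i=0, swap(0,0) ⇒ [-6, -4, 2, 8, -2, 0, -5, -10, 4]
j=1: -4≤4, i=1, swap(1,1) ⇒ [-6, -4, 2, 8, -2, 0, -5, -10, 4]
j=2: 2≤4, i=2, swap(2,2) ⇒ [-6, -4, 2, 8, -2, 0, -5, -10, 4]
j=3: 8>4, skip
j=4: -2≤4, i=3, swap(3,4) ⇒ [-6, -4, 2, -2, 8, 0, -5, -10, 4]
j=5: 0≤4, i=4, swap(4,5) ⇒ [-6, -4, 2, -2, 0, 8, -5, -10, 4]
j=6: -5≤4, i=5, swap(5,6) ⇒ [-6, -4, 2, -2, 0, -5, 8, -10, 4]
j=7: -10≤4, i=6, swap(6,7) ⇒ [-6, -4, 2, -2, 0, -5, -10, 8, 4]
swap(7,8) ⇒ [-6, -4, 2, -2, 0, -5, -10, 4, 8]; return 7

[-6, -4, 2, -2, 0, -5, -10, 4, 8]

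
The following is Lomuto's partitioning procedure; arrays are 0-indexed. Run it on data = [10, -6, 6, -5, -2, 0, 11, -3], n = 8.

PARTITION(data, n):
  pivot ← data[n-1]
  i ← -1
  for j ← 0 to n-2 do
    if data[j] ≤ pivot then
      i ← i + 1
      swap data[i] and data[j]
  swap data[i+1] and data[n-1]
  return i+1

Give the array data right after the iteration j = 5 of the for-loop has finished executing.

pivot = data[7] = -3; i = -1
j=0: data[0]=10 > -3 → no swap
j=1: data[1]=-6 ≤ -3 → i=0, swap data[0],data[1] → [-6, 10, 6, -5, -2, 0, 11, -3]
j=2: data[2]=6 > -3 → no swap
j=3: data[3]=-5 ≤ -3 → i=1, swap data[1],data[3] → [-6, -5, 6, 10, -2, 0, 11, -3]
j=4: data[4]=-2 > -3 → no swap
j=5: data[5]=0 > -3 → no swap
(after j=5) data = [-6, -5, 6, 10, -2, 0, 11, -3]

[-6, -5, 6, 10, -2, 0, 11, -3]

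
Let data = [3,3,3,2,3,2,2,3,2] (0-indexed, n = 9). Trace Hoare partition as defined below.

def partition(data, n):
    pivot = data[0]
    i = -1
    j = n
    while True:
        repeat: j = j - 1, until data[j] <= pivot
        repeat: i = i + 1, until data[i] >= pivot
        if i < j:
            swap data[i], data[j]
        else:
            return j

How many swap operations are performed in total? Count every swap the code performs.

pivot = data[0] = 3; i = -1, j = 9
j→8 (data[8]=2≤3), i→0 (data[0]=3≥3); i<j, swap → [2,3,3,2,3,2,2,3,3]
j→7 (data[7]=3≤3), i→1 (data[1]=3≥3); i<j, swap → [2,3,3,2,3,2,2,3,3]
j→6 (data[6]=2≤3), i→2 (data[2]=3≥3); i<j, swap → [2,3,2,2,3,2,3,3,3]
j→5 (data[5]=2≤3), i→4 (data[4]=3≥3); i<j, swap → [2,3,2,2,2,3,3,3,3]
j→4, i→5; i≥j, return j=4. data = [2,3,2,2,2,3,3,3,3]

4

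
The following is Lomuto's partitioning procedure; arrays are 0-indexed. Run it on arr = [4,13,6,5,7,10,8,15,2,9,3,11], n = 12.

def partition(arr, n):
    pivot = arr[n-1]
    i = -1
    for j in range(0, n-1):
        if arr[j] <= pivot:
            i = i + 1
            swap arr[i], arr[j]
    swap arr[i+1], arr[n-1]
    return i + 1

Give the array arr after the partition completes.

pivot=11, i=-1
j=0: 4≤11, i=0, swap(0,0) ⇒ [4,13,6,5,7,10,8,15,2,9,3,11]
j=1: 13>11, skip
j=2: 6≤11, i=1, swap(1,2) ⇒ [4,6,13,5,7,10,8,15,2,9,3,11]
j=3: 5≤11, i=2, swap(2,3) ⇒ [4,6,5,13,7,10,8,15,2,9,3,11]
j=4: 7≤11, i=3, swap(3,4) ⇒ [4,6,5,7,13,10,8,15,2,9,3,11]
j=5: 10≤11, i=4, swap(4,5) ⇒ [4,6,5,7,10,13,8,15,2,9,3,11]
j=6: 8≤11, i=5, swap(5,6) ⇒ [4,6,5,7,10,8,13,15,2,9,3,11]
j=7: 15>11, skip
j=8: 2≤11, i=6, swap(6,8) ⇒ [4,6,5,7,10,8,2,15,13,9,3,11]
j=9: 9≤11, i=7, swap(7,9) ⇒ [4,6,5,7,10,8,2,9,13,15,3,11]
j=10: 3≤11, i=8, swap(8,10) ⇒ [4,6,5,7,10,8,2,9,3,15,13,11]
swap(9,11) ⇒ [4,6,5,7,10,8,2,9,3,11,13,15]; return 9

[4,6,5,7,10,8,2,9,3,11,13,15]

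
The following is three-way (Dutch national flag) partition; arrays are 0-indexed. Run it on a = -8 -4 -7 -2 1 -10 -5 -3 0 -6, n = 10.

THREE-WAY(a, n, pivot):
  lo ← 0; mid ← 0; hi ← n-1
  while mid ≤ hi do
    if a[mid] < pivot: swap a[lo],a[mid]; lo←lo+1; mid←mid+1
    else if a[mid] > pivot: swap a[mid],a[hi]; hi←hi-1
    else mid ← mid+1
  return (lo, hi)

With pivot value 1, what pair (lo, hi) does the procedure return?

lo=0 mid=0 hi=9
-8<1: swap(0,0), lo=1 mid=1 ⇒ -8 -4 -7 -2 1 -10 -5 -3 0 -6
-4<1: swap(1,1), lo=2 mid=2 ⇒ -8 -4 -7 -2 1 -10 -5 -3 0 -6
-7<1: swap(2,2), lo=3 mid=3 ⇒ -8 -4 -7 -2 1 -10 -5 -3 0 -6
-2<1: swap(3,3), lo=4 mid=4 ⇒ -8 -4 -7 -2 1 -10 -5 -3 0 -6
1=1: mid=5
-10<1: swap(4,5), lo=5 mid=6 ⇒ -8 -4 -7 -2 -10 1 -5 -3 0 -6
-5<1: swap(5,6), lo=6 mid=7 ⇒ -8 -4 -7 -2 -10 -5 1 -3 0 -6
-3<1: swap(6,7), lo=7 mid=8 ⇒ -8 -4 -7 -2 -10 -5 -3 1 0 -6
0<1: swap(7,8), lo=8 mid=9 ⇒ -8 -4 -7 -2 -10 -5 -3 0 1 -6
-6<1: swap(8,9), lo=9 mid=10 ⇒ -8 -4 -7 -2 -10 -5 -3 0 -6 1
done. lo=9 hi=9; a=-8 -4 -7 -2 -10 -5 -3 0 -6 1

(9, 9)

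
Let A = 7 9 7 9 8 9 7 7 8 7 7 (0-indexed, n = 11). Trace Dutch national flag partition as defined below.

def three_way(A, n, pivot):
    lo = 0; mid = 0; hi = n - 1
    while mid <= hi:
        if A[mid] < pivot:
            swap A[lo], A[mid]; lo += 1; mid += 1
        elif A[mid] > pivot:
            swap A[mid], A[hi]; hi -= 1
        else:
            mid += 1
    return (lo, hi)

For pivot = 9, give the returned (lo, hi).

lo=0 mid=0 hi=10
7<9: swap(0,0), lo=1 mid=1 ⇒ 7 9 7 9 8 9 7 7 8 7 7
9=9: mid=2
7<9: swap(1,2), lo=2 mid=3 ⇒ 7 7 9 9 8 9 7 7 8 7 7
9=9: mid=4
8<9: swap(2,4), lo=3 mid=5 ⇒ 7 7 8 9 9 9 7 7 8 7 7
9=9: mid=6
7<9: swap(3,6), lo=4 mid=7 ⇒ 7 7 8 7 9 9 9 7 8 7 7
7<9: swap(4,7), lo=5 mid=8 ⇒ 7 7 8 7 7 9 9 9 8 7 7
8<9: swap(5,8), lo=6 mid=9 ⇒ 7 7 8 7 7 8 9 9 9 7 7
7<9: swap(6,9), lo=7 mid=10 ⇒ 7 7 8 7 7 8 7 9 9 9 7
7<9: swap(7,10), lo=8 mid=11 ⇒ 7 7 8 7 7 8 7 7 9 9 9
done. lo=8 hi=10; A=7 7 8 7 7 8 7 7 9 9 9

(8, 10)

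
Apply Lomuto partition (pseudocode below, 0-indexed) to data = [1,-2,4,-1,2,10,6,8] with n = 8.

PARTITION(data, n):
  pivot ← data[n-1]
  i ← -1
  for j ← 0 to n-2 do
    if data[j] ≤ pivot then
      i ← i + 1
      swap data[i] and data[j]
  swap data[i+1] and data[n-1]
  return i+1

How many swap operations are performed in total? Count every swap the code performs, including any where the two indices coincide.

pivot=8, i=-1
j=0: 1≤8, i=0, swap(0,0) ⇒ [1,-2,4,-1,2,10,6,8]
j=1: -2≤8, i=1, swap(1,1) ⇒ [1,-2,4,-1,2,10,6,8]
j=2: 4≤8, i=2, swap(2,2) ⇒ [1,-2,4,-1,2,10,6,8]
j=3: -1≤8, i=3, swap(3,3) ⇒ [1,-2,4,-1,2,10,6,8]
j=4: 2≤8, i=4, swap(4,4) ⇒ [1,-2,4,-1,2,10,6,8]
j=5: 10>8, skip
j=6: 6≤8, i=5, swap(5,6) ⇒ [1,-2,4,-1,2,6,10,8]
swap(6,7) ⇒ [1,-2,4,-1,2,6,8,10]; return 6

7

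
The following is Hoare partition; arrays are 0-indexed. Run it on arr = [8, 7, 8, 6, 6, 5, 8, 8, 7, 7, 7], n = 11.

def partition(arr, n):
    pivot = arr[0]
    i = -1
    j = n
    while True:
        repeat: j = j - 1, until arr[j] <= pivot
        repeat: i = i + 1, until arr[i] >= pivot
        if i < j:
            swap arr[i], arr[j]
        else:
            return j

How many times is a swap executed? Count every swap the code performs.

3

pivot=8
j stops at 10 (7), i stops at 0 (8); swap ⇒ [7, 7, 8, 6, 6, 5, 8, 8, 7, 7, 8]
j stops at 9 (7), i stops at 2 (8); swap ⇒ [7, 7, 7, 6, 6, 5, 8, 8, 7, 8, 8]
j stops at 8 (7), i stops at 6 (8); swap ⇒ [7, 7, 7, 6, 6, 5, 7, 8, 8, 8, 8]
j stops at 7, i stops at 7; i≥j ⇒ return 7. arr=[7, 7, 7, 6, 6, 5, 7, 8, 8, 8, 8]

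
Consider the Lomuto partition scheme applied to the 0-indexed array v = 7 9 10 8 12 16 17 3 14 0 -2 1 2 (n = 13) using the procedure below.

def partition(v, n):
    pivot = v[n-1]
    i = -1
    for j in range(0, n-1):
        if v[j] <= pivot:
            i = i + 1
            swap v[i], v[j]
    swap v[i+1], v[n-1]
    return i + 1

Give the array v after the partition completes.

pivot = v[12] = 2; i = -1
j=0: v[0]=7 > 2 → no swap
j=1: v[1]=9 > 2 → no swap
j=2: v[2]=10 > 2 → no swap
j=3: v[3]=8 > 2 → no swap
j=4: v[4]=12 > 2 → no swap
j=5: v[5]=16 > 2 → no swap
j=6: v[6]=17 > 2 → no swap
j=7: v[7]=3 > 2 → no swap
j=8: v[8]=14 > 2 → no swap
j=9: v[9]=0 ≤ 2 → i=0, swap v[0],v[9] → 0 9 10 8 12 16 17 3 14 7 -2 1 2
j=10: v[10]=-2 ≤ 2 → i=1, swap v[1],v[10] → 0 -2 10 8 12 16 17 3 14 7 9 1 2
j=11: v[11]=1 ≤ 2 → i=2, swap v[2],v[11] → 0 -2 1 8 12 16 17 3 14 7 9 10 2
final swap v[3],v[12] → 0 -2 1 2 12 16 17 3 14 7 9 10 8; return 3

0 -2 1 2 12 16 17 3 14 7 9 10 8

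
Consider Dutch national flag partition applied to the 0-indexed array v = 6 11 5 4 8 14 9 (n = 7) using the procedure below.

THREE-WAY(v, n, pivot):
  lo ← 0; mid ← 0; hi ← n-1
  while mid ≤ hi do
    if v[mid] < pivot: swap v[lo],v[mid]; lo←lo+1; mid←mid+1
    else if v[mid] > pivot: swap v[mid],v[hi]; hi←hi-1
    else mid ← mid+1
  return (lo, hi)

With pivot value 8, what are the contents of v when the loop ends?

lo=0 mid=0 hi=6
6<8: swap(0,0), lo=1 mid=1 ⇒ 6 11 5 4 8 14 9
11>8: swap(1,6), hi=5 ⇒ 6 9 5 4 8 14 11
9>8: swap(1,5), hi=4 ⇒ 6 14 5 4 8 9 11
14>8: swap(1,4), hi=3 ⇒ 6 8 5 4 14 9 11
8=8: mid=2
5<8: swap(1,2), lo=2 mid=3 ⇒ 6 5 8 4 14 9 11
4<8: swap(2,3), lo=3 mid=4 ⇒ 6 5 4 8 14 9 11
done. lo=3 hi=3; v=6 5 4 8 14 9 11

6 5 4 8 14 9 11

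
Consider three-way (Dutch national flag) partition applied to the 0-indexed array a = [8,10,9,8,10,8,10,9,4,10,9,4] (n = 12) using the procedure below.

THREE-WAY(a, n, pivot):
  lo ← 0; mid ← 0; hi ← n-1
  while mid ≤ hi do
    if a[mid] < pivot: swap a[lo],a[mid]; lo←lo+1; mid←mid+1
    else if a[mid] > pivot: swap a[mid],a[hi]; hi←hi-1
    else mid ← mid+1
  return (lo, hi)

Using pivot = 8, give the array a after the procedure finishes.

pivot = 8; lo=0, mid=0, hi=11
a[mid]=8=8: mid=1
a[mid]=10>8: swap a[1],a[11]; hi=10 → [8,4,9,8,10,8,10,9,4,10,9,10]
a[mid]=4<8: swap a[0],a[1]; lo=1,mid=2 → [4,8,9,8,10,8,10,9,4,10,9,10]
a[mid]=9>8: swap a[2],a[10]; hi=9 → [4,8,9,8,10,8,10,9,4,10,9,10]
a[mid]=9>8: swap a[2],a[9]; hi=8 → [4,8,10,8,10,8,10,9,4,9,9,10]
a[mid]=10>8: swap a[2],a[8]; hi=7 → [4,8,4,8,10,8,10,9,10,9,9,10]
a[mid]=4<8: swap a[1],a[2]; lo=2,mid=3 → [4,4,8,8,10,8,10,9,10,9,9,10]
a[mid]=8=8: mid=4
a[mid]=10>8: swap a[4],a[7]; hi=6 → [4,4,8,8,9,8,10,10,10,9,9,10]
a[mid]=9>8: swap a[4],a[6]; hi=5 → [4,4,8,8,10,8,9,10,10,9,9,10]
a[mid]=10>8: swap a[4],a[5]; hi=4 → [4,4,8,8,8,10,9,10,10,9,9,10]
a[mid]=8=8: mid=5
end: lo=2, hi=4; a = [4,4,8,8,8,10,9,10,10,9,9,10]

[4,4,8,8,8,10,9,10,10,9,9,10]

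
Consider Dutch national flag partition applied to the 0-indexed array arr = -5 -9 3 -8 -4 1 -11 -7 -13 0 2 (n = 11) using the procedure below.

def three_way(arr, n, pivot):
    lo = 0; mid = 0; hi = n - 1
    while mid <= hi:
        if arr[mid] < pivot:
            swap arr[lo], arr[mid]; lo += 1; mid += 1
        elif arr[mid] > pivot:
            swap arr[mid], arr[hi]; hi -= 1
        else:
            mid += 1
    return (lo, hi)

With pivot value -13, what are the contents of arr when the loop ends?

pivot = -13; lo=0, mid=0, hi=10
arr[mid]=-5>-13: swap arr[0],arr[10]; hi=9 → 2 -9 3 -8 -4 1 -11 -7 -13 0 -5
arr[mid]=2>-13: swap arr[0],arr[9]; hi=8 → 0 -9 3 -8 -4 1 -11 -7 -13 2 -5
arr[mid]=0>-13: swap arr[0],arr[8]; hi=7 → -13 -9 3 -8 -4 1 -11 -7 0 2 -5
arr[mid]=-13=-13: mid=1
arr[mid]=-9>-13: swap arr[1],arr[7]; hi=6 → -13 -7 3 -8 -4 1 -11 -9 0 2 -5
arr[mid]=-7>-13: swap arr[1],arr[6]; hi=5 → -13 -11 3 -8 -4 1 -7 -9 0 2 -5
arr[mid]=-11>-13: swap arr[1],arr[5]; hi=4 → -13 1 3 -8 -4 -11 -7 -9 0 2 -5
arr[mid]=1>-13: swap arr[1],arr[4]; hi=3 → -13 -4 3 -8 1 -11 -7 -9 0 2 -5
arr[mid]=-4>-13: swap arr[1],arr[3]; hi=2 → -13 -8 3 -4 1 -11 -7 -9 0 2 -5
arr[mid]=-8>-13: swap arr[1],arr[2]; hi=1 → -13 3 -8 -4 1 -11 -7 -9 0 2 -5
arr[mid]=3>-13: swap arr[1],arr[1]; hi=0 → -13 3 -8 -4 1 -11 -7 -9 0 2 -5
end: lo=0, hi=0; arr = -13 3 -8 -4 1 -11 -7 -9 0 2 -5

-13 3 -8 -4 1 -11 -7 -9 0 2 -5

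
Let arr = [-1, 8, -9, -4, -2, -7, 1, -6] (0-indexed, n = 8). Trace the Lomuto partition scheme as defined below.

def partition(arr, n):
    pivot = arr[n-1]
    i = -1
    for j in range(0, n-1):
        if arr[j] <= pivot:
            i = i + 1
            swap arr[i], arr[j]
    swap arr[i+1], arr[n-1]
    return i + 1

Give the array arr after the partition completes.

[-9, -7, -6, -4, -2, 8, 1, -1]

pivot = arr[7] = -6; i = -1
j=0: arr[0]=-1 > -6 → no swap
j=1: arr[1]=8 > -6 → no swap
j=2: arr[2]=-9 ≤ -6 → i=0, swap arr[0],arr[2] → [-9, 8, -1, -4, -2, -7, 1, -6]
j=3: arr[3]=-4 > -6 → no swap
j=4: arr[4]=-2 > -6 → no swap
j=5: arr[5]=-7 ≤ -6 → i=1, swap arr[1],arr[5] → [-9, -7, -1, -4, -2, 8, 1, -6]
j=6: arr[6]=1 > -6 → no swap
final swap arr[2],arr[7] → [-9, -7, -6, -4, -2, 8, 1, -1]; return 2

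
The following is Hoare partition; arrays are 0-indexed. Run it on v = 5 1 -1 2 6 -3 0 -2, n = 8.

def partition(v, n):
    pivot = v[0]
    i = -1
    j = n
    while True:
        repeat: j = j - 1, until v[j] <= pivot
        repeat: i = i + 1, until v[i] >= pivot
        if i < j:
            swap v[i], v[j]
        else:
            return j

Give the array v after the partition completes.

pivot = v[0] = 5; i = -1, j = 8
j→7 (v[7]=-2≤5), i→0 (v[0]=5≥5); i<j, swap → -2 1 -1 2 6 -3 0 5
j→6 (v[6]=0≤5), i→4 (v[4]=6≥5); i<j, swap → -2 1 -1 2 0 -3 6 5
j→5, i→6; i≥j, return j=5. v = -2 1 -1 2 0 -3 6 5

-2 1 -1 2 0 -3 6 5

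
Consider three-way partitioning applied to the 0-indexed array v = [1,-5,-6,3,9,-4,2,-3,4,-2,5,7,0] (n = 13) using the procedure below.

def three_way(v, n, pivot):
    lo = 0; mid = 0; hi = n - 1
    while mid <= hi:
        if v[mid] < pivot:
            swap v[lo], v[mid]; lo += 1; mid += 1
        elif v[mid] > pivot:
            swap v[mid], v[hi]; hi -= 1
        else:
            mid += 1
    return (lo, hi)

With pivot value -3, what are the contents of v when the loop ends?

[-5,-6,-4,-3,9,2,3,4,-2,5,7,0,1]

lo=0 mid=0 hi=12
1>-3: swap(0,12), hi=11 ⇒ [0,-5,-6,3,9,-4,2,-3,4,-2,5,7,1]
0>-3: swap(0,11), hi=10 ⇒ [7,-5,-6,3,9,-4,2,-3,4,-2,5,0,1]
7>-3: swap(0,10), hi=9 ⇒ [5,-5,-6,3,9,-4,2,-3,4,-2,7,0,1]
5>-3: swap(0,9), hi=8 ⇒ [-2,-5,-6,3,9,-4,2,-3,4,5,7,0,1]
-2>-3: swap(0,8), hi=7 ⇒ [4,-5,-6,3,9,-4,2,-3,-2,5,7,0,1]
4>-3: swap(0,7), hi=6 ⇒ [-3,-5,-6,3,9,-4,2,4,-2,5,7,0,1]
-3=-3: mid=1
-5<-3: swap(0,1), lo=1 mid=2 ⇒ [-5,-3,-6,3,9,-4,2,4,-2,5,7,0,1]
-6<-3: swap(1,2), lo=2 mid=3 ⇒ [-5,-6,-3,3,9,-4,2,4,-2,5,7,0,1]
3>-3: swap(3,6), hi=5 ⇒ [-5,-6,-3,2,9,-4,3,4,-2,5,7,0,1]
2>-3: swap(3,5), hi=4 ⇒ [-5,-6,-3,-4,9,2,3,4,-2,5,7,0,1]
-4<-3: swap(2,3), lo=3 mid=4 ⇒ [-5,-6,-4,-3,9,2,3,4,-2,5,7,0,1]
9>-3: swap(4,4), hi=3 ⇒ [-5,-6,-4,-3,9,2,3,4,-2,5,7,0,1]
done. lo=3 hi=3; v=[-5,-6,-4,-3,9,2,3,4,-2,5,7,0,1]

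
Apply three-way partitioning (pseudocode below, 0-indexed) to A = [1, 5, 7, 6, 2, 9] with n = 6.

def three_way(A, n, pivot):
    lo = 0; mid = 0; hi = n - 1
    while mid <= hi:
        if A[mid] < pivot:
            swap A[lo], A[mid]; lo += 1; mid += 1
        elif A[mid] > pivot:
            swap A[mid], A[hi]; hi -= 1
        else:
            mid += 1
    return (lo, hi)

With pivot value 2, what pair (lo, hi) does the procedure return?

(1, 1)

lo=0 mid=0 hi=5
1<2: swap(0,0), lo=1 mid=1 ⇒ [1, 5, 7, 6, 2, 9]
5>2: swap(1,5), hi=4 ⇒ [1, 9, 7, 6, 2, 5]
9>2: swap(1,4), hi=3 ⇒ [1, 2, 7, 6, 9, 5]
2=2: mid=2
7>2: swap(2,3), hi=2 ⇒ [1, 2, 6, 7, 9, 5]
6>2: swap(2,2), hi=1 ⇒ [1, 2, 6, 7, 9, 5]
done. lo=1 hi=1; A=[1, 2, 6, 7, 9, 5]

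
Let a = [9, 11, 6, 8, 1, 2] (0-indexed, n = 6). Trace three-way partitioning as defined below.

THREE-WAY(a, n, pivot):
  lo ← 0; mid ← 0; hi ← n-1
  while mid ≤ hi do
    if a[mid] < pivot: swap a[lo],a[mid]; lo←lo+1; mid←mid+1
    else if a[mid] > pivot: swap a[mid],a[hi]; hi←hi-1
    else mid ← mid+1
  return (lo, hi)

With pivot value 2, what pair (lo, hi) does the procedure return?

lo=0 mid=0 hi=5
9>2: swap(0,5), hi=4 ⇒ [2, 11, 6, 8, 1, 9]
2=2: mid=1
11>2: swap(1,4), hi=3 ⇒ [2, 1, 6, 8, 11, 9]
1<2: swap(0,1), lo=1 mid=2 ⇒ [1, 2, 6, 8, 11, 9]
6>2: swap(2,3), hi=2 ⇒ [1, 2, 8, 6, 11, 9]
8>2: swap(2,2), hi=1 ⇒ [1, 2, 8, 6, 11, 9]
done. lo=1 hi=1; a=[1, 2, 8, 6, 11, 9]

(1, 1)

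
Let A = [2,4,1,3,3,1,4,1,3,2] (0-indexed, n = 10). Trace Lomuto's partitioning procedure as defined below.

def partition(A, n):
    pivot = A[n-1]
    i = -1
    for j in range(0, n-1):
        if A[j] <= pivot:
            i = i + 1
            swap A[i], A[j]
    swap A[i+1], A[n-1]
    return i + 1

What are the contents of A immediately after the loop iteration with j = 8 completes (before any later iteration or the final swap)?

[2,1,1,1,3,4,4,3,3,2]

pivot = A[9] = 2; i = -1
j=0: A[0]=2 ≤ 2 → i=0, swap A[0],A[0] (no change) → [2,4,1,3,3,1,4,1,3,2]
j=1: A[1]=4 > 2 → no swap
j=2: A[2]=1 ≤ 2 → i=1, swap A[1],A[2] → [2,1,4,3,3,1,4,1,3,2]
j=3: A[3]=3 > 2 → no swap
j=4: A[4]=3 > 2 → no swap
j=5: A[5]=1 ≤ 2 → i=2, swap A[2],A[5] → [2,1,1,3,3,4,4,1,3,2]
j=6: A[6]=4 > 2 → no swap
j=7: A[7]=1 ≤ 2 → i=3, swap A[3],A[7] → [2,1,1,1,3,4,4,3,3,2]
j=8: A[8]=3 > 2 → no swap
(after j=8) A = [2,1,1,1,3,4,4,3,3,2]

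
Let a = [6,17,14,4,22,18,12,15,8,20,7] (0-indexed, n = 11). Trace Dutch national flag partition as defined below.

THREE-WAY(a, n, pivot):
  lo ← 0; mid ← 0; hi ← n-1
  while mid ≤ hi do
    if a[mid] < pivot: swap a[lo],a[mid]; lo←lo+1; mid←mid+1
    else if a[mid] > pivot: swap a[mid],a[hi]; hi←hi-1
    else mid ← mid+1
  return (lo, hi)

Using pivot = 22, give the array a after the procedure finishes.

lo=0 mid=0 hi=10
6<22: swap(0,0), lo=1 mid=1 ⇒ [6,17,14,4,22,18,12,15,8,20,7]
17<22: swap(1,1), lo=2 mid=2 ⇒ [6,17,14,4,22,18,12,15,8,20,7]
14<22: swap(2,2), lo=3 mid=3 ⇒ [6,17,14,4,22,18,12,15,8,20,7]
4<22: swap(3,3), lo=4 mid=4 ⇒ [6,17,14,4,22,18,12,15,8,20,7]
22=22: mid=5
18<22: swap(4,5), lo=5 mid=6 ⇒ [6,17,14,4,18,22,12,15,8,20,7]
12<22: swap(5,6), lo=6 mid=7 ⇒ [6,17,14,4,18,12,22,15,8,20,7]
15<22: swap(6,7), lo=7 mid=8 ⇒ [6,17,14,4,18,12,15,22,8,20,7]
8<22: swap(7,8), lo=8 mid=9 ⇒ [6,17,14,4,18,12,15,8,22,20,7]
20<22: swap(8,9), lo=9 mid=10 ⇒ [6,17,14,4,18,12,15,8,20,22,7]
7<22: swap(9,10), lo=10 mid=11 ⇒ [6,17,14,4,18,12,15,8,20,7,22]
done. lo=10 hi=10; a=[6,17,14,4,18,12,15,8,20,7,22]

[6,17,14,4,18,12,15,8,20,7,22]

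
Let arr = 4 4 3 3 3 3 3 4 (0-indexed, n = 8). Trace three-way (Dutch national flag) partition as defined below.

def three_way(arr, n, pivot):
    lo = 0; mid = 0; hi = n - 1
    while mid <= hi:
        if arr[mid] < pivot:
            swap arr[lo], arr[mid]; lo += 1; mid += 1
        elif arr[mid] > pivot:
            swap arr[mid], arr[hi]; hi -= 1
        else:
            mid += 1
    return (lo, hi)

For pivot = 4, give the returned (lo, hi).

pivot = 4; lo=0, mid=0, hi=7
arr[mid]=4=4: mid=1
arr[mid]=4=4: mid=2
arr[mid]=3<4: swap arr[0],arr[2]; lo=1,mid=3 → 3 4 4 3 3 3 3 4
arr[mid]=3<4: swap arr[1],arr[3]; lo=2,mid=4 → 3 3 4 4 3 3 3 4
arr[mid]=3<4: swap arr[2],arr[4]; lo=3,mid=5 → 3 3 3 4 4 3 3 4
arr[mid]=3<4: swap arr[3],arr[5]; lo=4,mid=6 → 3 3 3 3 4 4 3 4
arr[mid]=3<4: swap arr[4],arr[6]; lo=5,mid=7 → 3 3 3 3 3 4 4 4
arr[mid]=4=4: mid=8
end: lo=5, hi=7; arr = 3 3 3 3 3 4 4 4

(5, 7)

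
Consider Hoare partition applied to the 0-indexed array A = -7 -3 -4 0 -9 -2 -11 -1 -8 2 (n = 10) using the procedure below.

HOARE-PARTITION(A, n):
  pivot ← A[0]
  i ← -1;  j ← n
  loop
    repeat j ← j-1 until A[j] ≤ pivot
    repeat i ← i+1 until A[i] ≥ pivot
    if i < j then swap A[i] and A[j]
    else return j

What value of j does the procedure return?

2

pivot=-7
j stops at 8 (-8), i stops at 0 (-7); swap ⇒ -8 -3 -4 0 -9 -2 -11 -1 -7 2
j stops at 6 (-11), i stops at 1 (-3); swap ⇒ -8 -11 -4 0 -9 -2 -3 -1 -7 2
j stops at 4 (-9), i stops at 2 (-4); swap ⇒ -8 -11 -9 0 -4 -2 -3 -1 -7 2
j stops at 2, i stops at 3; i≥j ⇒ return 2. A=-8 -11 -9 0 -4 -2 -3 -1 -7 2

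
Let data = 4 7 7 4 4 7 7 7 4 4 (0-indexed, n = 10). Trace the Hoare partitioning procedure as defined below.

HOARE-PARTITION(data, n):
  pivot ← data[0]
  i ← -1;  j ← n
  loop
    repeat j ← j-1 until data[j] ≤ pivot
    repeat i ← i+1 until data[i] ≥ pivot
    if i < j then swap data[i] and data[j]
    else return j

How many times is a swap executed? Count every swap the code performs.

pivot=4
j stops at 9 (4), i stops at 0 (4); swap ⇒ 4 7 7 4 4 7 7 7 4 4
j stops at 8 (4), i stops at 1 (7); swap ⇒ 4 4 7 4 4 7 7 7 7 4
j stops at 4 (4), i stops at 2 (7); swap ⇒ 4 4 4 4 7 7 7 7 7 4
j stops at 3, i stops at 3; i≥j ⇒ return 3. data=4 4 4 4 7 7 7 7 7 4

3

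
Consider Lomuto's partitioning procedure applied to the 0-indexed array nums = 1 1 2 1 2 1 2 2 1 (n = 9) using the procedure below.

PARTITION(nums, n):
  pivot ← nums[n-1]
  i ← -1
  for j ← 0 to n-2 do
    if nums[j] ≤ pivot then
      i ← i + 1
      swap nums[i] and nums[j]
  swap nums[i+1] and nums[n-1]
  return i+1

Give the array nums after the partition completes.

pivot = nums[8] = 1; i = -1
j=0: nums[0]=1 ≤ 1 → i=0, swap nums[0],nums[0] (no change) → 1 1 2 1 2 1 2 2 1
j=1: nums[1]=1 ≤ 1 → i=1, swap nums[1],nums[1] (no change) → 1 1 2 1 2 1 2 2 1
j=2: nums[2]=2 > 1 → no swap
j=3: nums[3]=1 ≤ 1 → i=2, swap nums[2],nums[3] → 1 1 1 2 2 1 2 2 1
j=4: nums[4]=2 > 1 → no swap
j=5: nums[5]=1 ≤ 1 → i=3, swap nums[3],nums[5] → 1 1 1 1 2 2 2 2 1
j=6: nums[6]=2 > 1 → no swap
j=7: nums[7]=2 > 1 → no swap
final swap nums[4],nums[8] → 1 1 1 1 1 2 2 2 2; return 4

1 1 1 1 1 2 2 2 2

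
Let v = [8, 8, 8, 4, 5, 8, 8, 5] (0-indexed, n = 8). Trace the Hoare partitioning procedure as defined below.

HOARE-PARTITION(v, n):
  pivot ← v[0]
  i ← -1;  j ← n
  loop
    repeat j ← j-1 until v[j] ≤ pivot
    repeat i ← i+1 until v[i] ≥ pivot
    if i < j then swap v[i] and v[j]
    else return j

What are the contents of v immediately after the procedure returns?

[5, 8, 8, 4, 5, 8, 8, 8]

pivot = v[0] = 8; i = -1, j = 8
j→7 (v[7]=5≤8), i→0 (v[0]=8≥8); i<j, swap → [5, 8, 8, 4, 5, 8, 8, 8]
j→6 (v[6]=8≤8), i→1 (v[1]=8≥8); i<j, swap → [5, 8, 8, 4, 5, 8, 8, 8]
j→5 (v[5]=8≤8), i→2 (v[2]=8≥8); i<j, swap → [5, 8, 8, 4, 5, 8, 8, 8]
j→4, i→5; i≥j, return j=4. v = [5, 8, 8, 4, 5, 8, 8, 8]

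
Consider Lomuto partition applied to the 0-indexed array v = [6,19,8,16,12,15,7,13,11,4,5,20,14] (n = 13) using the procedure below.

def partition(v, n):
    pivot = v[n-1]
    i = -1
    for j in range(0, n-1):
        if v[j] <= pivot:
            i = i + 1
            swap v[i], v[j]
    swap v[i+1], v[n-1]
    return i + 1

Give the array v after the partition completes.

pivot=14, i=-1
j=0: 6≤14, i=0, swap(0,0) ⇒ [6,19,8,16,12,15,7,13,11,4,5,20,14]
j=1: 19>14, skip
j=2: 8≤14, i=1, swap(1,2) ⇒ [6,8,19,16,12,15,7,13,11,4,5,20,14]
j=3: 16>14, skip
j=4: 12≤14, i=2, swap(2,4) ⇒ [6,8,12,16,19,15,7,13,11,4,5,20,14]
j=5: 15>14, skip
j=6: 7≤14, i=3, swap(3,6) ⇒ [6,8,12,7,19,15,16,13,11,4,5,20,14]
j=7: 13≤14, i=4, swap(4,7) ⇒ [6,8,12,7,13,15,16,19,11,4,5,20,14]
j=8: 11≤14, i=5, swap(5,8) ⇒ [6,8,12,7,13,11,16,19,15,4,5,20,14]
j=9: 4≤14, i=6, swap(6,9) ⇒ [6,8,12,7,13,11,4,19,15,16,5,20,14]
j=10: 5≤14, i=7, swap(7,10) ⇒ [6,8,12,7,13,11,4,5,15,16,19,20,14]
j=11: 20>14, skip
swap(8,12) ⇒ [6,8,12,7,13,11,4,5,14,16,19,20,15]; return 8

[6,8,12,7,13,11,4,5,14,16,19,20,15]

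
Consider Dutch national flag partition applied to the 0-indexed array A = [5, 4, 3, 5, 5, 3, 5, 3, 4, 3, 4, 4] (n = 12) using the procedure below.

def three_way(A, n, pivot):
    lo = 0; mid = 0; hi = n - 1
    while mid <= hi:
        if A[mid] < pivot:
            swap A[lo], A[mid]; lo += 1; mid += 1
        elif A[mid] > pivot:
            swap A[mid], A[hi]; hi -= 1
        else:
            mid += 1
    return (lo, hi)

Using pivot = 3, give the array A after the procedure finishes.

[3, 3, 3, 3, 5, 5, 5, 4, 4, 4, 4, 5]

pivot = 3; lo=0, mid=0, hi=11
A[mid]=5>3: swap A[0],A[11]; hi=10 → [4, 4, 3, 5, 5, 3, 5, 3, 4, 3, 4, 5]
A[mid]=4>3: swap A[0],A[10]; hi=9 → [4, 4, 3, 5, 5, 3, 5, 3, 4, 3, 4, 5]
A[mid]=4>3: swap A[0],A[9]; hi=8 → [3, 4, 3, 5, 5, 3, 5, 3, 4, 4, 4, 5]
A[mid]=3=3: mid=1
A[mid]=4>3: swap A[1],A[8]; hi=7 → [3, 4, 3, 5, 5, 3, 5, 3, 4, 4, 4, 5]
A[mid]=4>3: swap A[1],A[7]; hi=6 → [3, 3, 3, 5, 5, 3, 5, 4, 4, 4, 4, 5]
A[mid]=3=3: mid=2
A[mid]=3=3: mid=3
A[mid]=5>3: swap A[3],A[6]; hi=5 → [3, 3, 3, 5, 5, 3, 5, 4, 4, 4, 4, 5]
A[mid]=5>3: swap A[3],A[5]; hi=4 → [3, 3, 3, 3, 5, 5, 5, 4, 4, 4, 4, 5]
A[mid]=3=3: mid=4
A[mid]=5>3: swap A[4],A[4]; hi=3 → [3, 3, 3, 3, 5, 5, 5, 4, 4, 4, 4, 5]
end: lo=0, hi=3; A = [3, 3, 3, 3, 5, 5, 5, 4, 4, 4, 4, 5]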